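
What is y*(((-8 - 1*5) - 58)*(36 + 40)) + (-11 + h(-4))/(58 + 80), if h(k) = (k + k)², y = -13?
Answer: 9680477/138 ≈ 70148.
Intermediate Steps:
h(k) = 4*k² (h(k) = (2*k)² = 4*k²)
y*(((-8 - 1*5) - 58)*(36 + 40)) + (-11 + h(-4))/(58 + 80) = -13*((-8 - 1*5) - 58)*(36 + 40) + (-11 + 4*(-4)²)/(58 + 80) = -13*((-8 - 5) - 58)*76 + (-11 + 4*16)/138 = -13*(-13 - 58)*76 + (-11 + 64)*(1/138) = -(-923)*76 + 53*(1/138) = -13*(-5396) + 53/138 = 70148 + 53/138 = 9680477/138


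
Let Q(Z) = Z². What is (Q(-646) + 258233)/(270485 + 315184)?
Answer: 32169/27889 ≈ 1.1535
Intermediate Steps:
(Q(-646) + 258233)/(270485 + 315184) = ((-646)² + 258233)/(270485 + 315184) = (417316 + 258233)/585669 = 675549*(1/585669) = 32169/27889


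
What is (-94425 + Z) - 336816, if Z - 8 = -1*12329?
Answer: -443562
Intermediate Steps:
Z = -12321 (Z = 8 - 1*12329 = 8 - 12329 = -12321)
(-94425 + Z) - 336816 = (-94425 - 12321) - 336816 = -106746 - 336816 = -443562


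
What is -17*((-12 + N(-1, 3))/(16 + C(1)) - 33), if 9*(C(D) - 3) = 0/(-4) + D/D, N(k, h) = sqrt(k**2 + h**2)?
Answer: 24582/43 - 153*sqrt(10)/172 ≈ 568.86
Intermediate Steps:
N(k, h) = sqrt(h**2 + k**2)
C(D) = 28/9 (C(D) = 3 + (0/(-4) + D/D)/9 = 3 + (0*(-1/4) + 1)/9 = 3 + (0 + 1)/9 = 3 + (1/9)*1 = 3 + 1/9 = 28/9)
-17*((-12 + N(-1, 3))/(16 + C(1)) - 33) = -17*((-12 + sqrt(3**2 + (-1)**2))/(16 + 28/9) - 33) = -17*((-12 + sqrt(9 + 1))/(172/9) - 33) = -17*((-12 + sqrt(10))*(9/172) - 33) = -17*((-27/43 + 9*sqrt(10)/172) - 33) = -17*(-1446/43 + 9*sqrt(10)/172) = 24582/43 - 153*sqrt(10)/172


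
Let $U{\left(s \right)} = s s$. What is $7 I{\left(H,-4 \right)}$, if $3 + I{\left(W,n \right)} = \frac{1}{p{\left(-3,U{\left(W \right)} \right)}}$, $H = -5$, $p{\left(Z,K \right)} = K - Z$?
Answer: $- \frac{83}{4} \approx -20.75$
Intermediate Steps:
$U{\left(s \right)} = s^{2}$
$I{\left(W,n \right)} = -3 + \frac{1}{3 + W^{2}}$ ($I{\left(W,n \right)} = -3 + \frac{1}{W^{2} - -3} = -3 + \frac{1}{W^{2} + 3} = -3 + \frac{1}{3 + W^{2}}$)
$7 I{\left(H,-4 \right)} = 7 \left(-3 + \frac{1}{3 + \left(-5\right)^{2}}\right) = 7 \left(-3 + \frac{1}{3 + 25}\right) = 7 \left(-3 + \frac{1}{28}\right) = 7 \left(- \frac{83}{28}\right) = - \frac{83}{4}$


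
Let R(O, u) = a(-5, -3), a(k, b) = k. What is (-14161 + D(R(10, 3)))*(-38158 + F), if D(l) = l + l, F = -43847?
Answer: 1162092855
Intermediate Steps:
R(O, u) = -5
D(l) = 2*l
(-14161 + D(R(10, 3)))*(-38158 + F) = (-14161 + 2*(-5))*(-38158 - 43847) = (-14161 - 10)*(-82005) = -14171*(-82005) = 1162092855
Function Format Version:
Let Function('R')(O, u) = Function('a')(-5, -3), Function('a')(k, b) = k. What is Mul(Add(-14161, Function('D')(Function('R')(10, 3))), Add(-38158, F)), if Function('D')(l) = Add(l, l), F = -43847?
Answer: 1162092855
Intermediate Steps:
Function('R')(O, u) = -5
Function('D')(l) = Mul(2, l)
Mul(Add(-14161, Function('D')(Function('R')(10, 3))), Add(-38158, F)) = Mul(Add(-14161, Mul(2, -5)), Add(-38158, -43847)) = Mul(Add(-14161, -10), -82005) = Mul(-14171, -82005) = 1162092855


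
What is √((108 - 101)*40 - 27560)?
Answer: 4*I*√1705 ≈ 165.17*I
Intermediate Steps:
√((108 - 101)*40 - 27560) = √(7*40 - 27560) = √(280 - 27560) = √(-27280) = 4*I*√1705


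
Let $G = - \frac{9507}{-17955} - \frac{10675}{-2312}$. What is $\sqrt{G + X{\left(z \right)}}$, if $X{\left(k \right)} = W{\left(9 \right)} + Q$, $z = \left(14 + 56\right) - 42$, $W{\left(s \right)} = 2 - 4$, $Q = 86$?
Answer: $\frac{\sqrt{1640623472390}}{135660} \approx 9.4418$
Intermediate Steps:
$W{\left(s \right)} = -2$
$z = 28$ ($z = 70 - 42 = 28$)
$X{\left(k \right)} = 84$ ($X{\left(k \right)} = -2 + 86 = 84$)
$G = \frac{71216603}{13837320}$ ($G = \left(-9507\right) \left(- \frac{1}{17955}\right) - - \frac{10675}{2312} = \frac{3169}{5985} + \frac{10675}{2312} = \frac{71216603}{13837320} \approx 5.1467$)
$\sqrt{G + X{\left(z \right)}} = \sqrt{\frac{71216603}{13837320} + 84} = \sqrt{\frac{1233551483}{13837320}} = \frac{\sqrt{1640623472390}}{135660}$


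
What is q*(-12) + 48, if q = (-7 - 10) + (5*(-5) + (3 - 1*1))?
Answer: 528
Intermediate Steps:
q = -40 (q = -17 + (-25 + (3 - 1)) = -17 + (-25 + 2) = -17 - 23 = -40)
q*(-12) + 48 = -40*(-12) + 48 = 480 + 48 = 528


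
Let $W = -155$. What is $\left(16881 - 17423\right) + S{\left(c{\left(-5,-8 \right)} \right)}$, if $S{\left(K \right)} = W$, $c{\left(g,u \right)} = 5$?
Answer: $-697$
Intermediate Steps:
$S{\left(K \right)} = -155$
$\left(16881 - 17423\right) + S{\left(c{\left(-5,-8 \right)} \right)} = \left(16881 - 17423\right) - 155 = -542 - 155 = -697$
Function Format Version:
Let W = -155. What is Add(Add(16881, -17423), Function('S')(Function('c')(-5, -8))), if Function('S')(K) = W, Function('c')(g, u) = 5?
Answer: -697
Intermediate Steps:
Function('S')(K) = -155
Add(Add(16881, -17423), Function('S')(Function('c')(-5, -8))) = Add(Add(16881, -17423), -155) = Add(-542, -155) = -697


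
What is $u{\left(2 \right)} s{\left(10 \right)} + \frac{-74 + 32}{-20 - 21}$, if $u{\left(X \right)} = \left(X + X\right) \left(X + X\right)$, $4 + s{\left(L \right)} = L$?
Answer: $\frac{3978}{41} \approx 97.024$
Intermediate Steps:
$s{\left(L \right)} = -4 + L$
$u{\left(X \right)} = 4 X^{2}$ ($u{\left(X \right)} = 2 X 2 X = 4 X^{2}$)
$u{\left(2 \right)} s{\left(10 \right)} + \frac{-74 + 32}{-20 - 21} = 4 \cdot 2^{2} \left(-4 + 10\right) + \frac{-74 + 32}{-20 - 21} = 4 \cdot 4 \cdot 6 - \frac{42}{-41} = 16 \cdot 6 - - \frac{42}{41} = 96 + \frac{42}{41} = \frac{3978}{41}$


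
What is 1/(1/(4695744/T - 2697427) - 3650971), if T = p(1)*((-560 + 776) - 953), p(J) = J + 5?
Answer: -1988786323/7261001190470370 ≈ -2.7390e-7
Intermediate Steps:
p(J) = 5 + J
T = -4422 (T = (5 + 1)*((-560 + 776) - 953) = 6*(216 - 953) = 6*(-737) = -4422)
1/(1/(4695744/T - 2697427) - 3650971) = 1/(1/(4695744/(-4422) - 2697427) - 3650971) = 1/(1/(4695744*(-1/4422) - 2697427) - 3650971) = 1/(1/(-782624/737 - 2697427) - 3650971) = 1/(1/(-1988786323/737) - 3650971) = 1/(-737/1988786323 - 3650971) = 1/(-7261001190470370/1988786323) = -1988786323/7261001190470370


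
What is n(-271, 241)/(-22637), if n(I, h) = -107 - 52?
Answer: 159/22637 ≈ 0.0070239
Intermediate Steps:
n(I, h) = -159
n(-271, 241)/(-22637) = -159/(-22637) = -159*(-1/22637) = 159/22637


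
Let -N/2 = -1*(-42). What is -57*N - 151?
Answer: 4637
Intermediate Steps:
N = -84 (N = -(-2)*(-42) = -2*42 = -84)
-57*N - 151 = -57*(-84) - 151 = 4788 - 151 = 4637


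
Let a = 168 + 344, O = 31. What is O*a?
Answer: 15872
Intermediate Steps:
a = 512
O*a = 31*512 = 15872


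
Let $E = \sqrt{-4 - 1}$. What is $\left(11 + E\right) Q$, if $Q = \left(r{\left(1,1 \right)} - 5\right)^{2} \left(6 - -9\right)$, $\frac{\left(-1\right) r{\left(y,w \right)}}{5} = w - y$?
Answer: $4125 + 375 i \sqrt{5} \approx 4125.0 + 838.53 i$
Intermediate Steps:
$r{\left(y,w \right)} = - 5 w + 5 y$ ($r{\left(y,w \right)} = - 5 \left(w - y\right) = - 5 w + 5 y$)
$E = i \sqrt{5}$ ($E = \sqrt{-5} = i \sqrt{5} \approx 2.2361 i$)
$Q = 375$ ($Q = \left(\left(\left(-5\right) 1 + 5 \cdot 1\right) - 5\right)^{2} \left(6 - -9\right) = \left(\left(-5 + 5\right) - 5\right)^{2} \left(6 + 9\right) = \left(0 - 5\right)^{2} \cdot 15 = \left(-5\right)^{2} \cdot 15 = 25 \cdot 15 = 375$)
$\left(11 + E\right) Q = \left(11 + i \sqrt{5}\right) 375 = 4125 + 375 i \sqrt{5}$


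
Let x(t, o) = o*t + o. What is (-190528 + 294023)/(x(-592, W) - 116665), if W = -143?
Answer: -103495/32152 ≈ -3.2189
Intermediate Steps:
x(t, o) = o + o*t
(-190528 + 294023)/(x(-592, W) - 116665) = (-190528 + 294023)/(-143*(1 - 592) - 116665) = 103495/(-143*(-591) - 116665) = 103495/(84513 - 116665) = 103495/(-32152) = 103495*(-1/32152) = -103495/32152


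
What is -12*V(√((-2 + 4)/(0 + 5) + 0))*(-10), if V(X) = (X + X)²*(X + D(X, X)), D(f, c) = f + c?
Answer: 576*√10/5 ≈ 364.29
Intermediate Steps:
D(f, c) = c + f
V(X) = 12*X³ (V(X) = (X + X)²*(X + (X + X)) = (2*X)²*(X + 2*X) = (4*X²)*(3*X) = 12*X³)
-12*V(√((-2 + 4)/(0 + 5) + 0))*(-10) = -144*(√((-2 + 4)/(0 + 5) + 0))³*(-10) = -144*(√(2/5 + 0))³*(-10) = -144*(√(2*(⅕) + 0))³*(-10) = -144*(√(⅖ + 0))³*(-10) = -144*(√(⅖))³*(-10) = -144*(√10/5)³*(-10) = -144*2*√10/25*(-10) = -288*√10/25*(-10) = 576*√10/5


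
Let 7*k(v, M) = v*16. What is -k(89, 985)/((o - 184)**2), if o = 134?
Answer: -356/4375 ≈ -0.081371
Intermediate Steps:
k(v, M) = 16*v/7 (k(v, M) = (v*16)/7 = (16*v)/7 = 16*v/7)
-k(89, 985)/((o - 184)**2) = -(16/7)*89/((134 - 184)**2) = -1424/(7*((-50)**2)) = -1424/(7*2500) = -1*356/4375 = -356/4375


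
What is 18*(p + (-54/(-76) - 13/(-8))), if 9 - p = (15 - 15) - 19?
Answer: 41499/76 ≈ 546.04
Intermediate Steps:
p = 28 (p = 9 - ((15 - 15) - 19) = 9 - (0 - 19) = 9 - 1*(-19) = 9 + 19 = 28)
18*(p + (-54/(-76) - 13/(-8))) = 18*(28 + (-54/(-76) - 13/(-8))) = 18*(28 + (-54*(-1/76) - 13*(-⅛))) = 18*(28 + (27/38 + 13/8)) = 18*(28 + 355/152) = 18*(4611/152) = 41499/76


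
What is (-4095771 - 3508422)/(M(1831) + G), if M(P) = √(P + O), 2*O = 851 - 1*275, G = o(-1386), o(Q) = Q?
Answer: 10539411498/1918877 + 7604193*√2119/1918877 ≈ 5674.9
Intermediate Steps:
G = -1386
O = 288 (O = (851 - 1*275)/2 = (851 - 275)/2 = (½)*576 = 288)
M(P) = √(288 + P) (M(P) = √(P + 288) = √(288 + P))
(-4095771 - 3508422)/(M(1831) + G) = (-4095771 - 3508422)/(√(288 + 1831) - 1386) = -7604193/(√2119 - 1386) = -7604193/(-1386 + √2119)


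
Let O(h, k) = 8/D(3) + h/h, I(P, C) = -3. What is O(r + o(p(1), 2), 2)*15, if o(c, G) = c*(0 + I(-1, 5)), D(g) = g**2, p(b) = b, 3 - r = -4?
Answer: 85/3 ≈ 28.333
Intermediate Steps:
r = 7 (r = 3 - 1*(-4) = 3 + 4 = 7)
o(c, G) = -3*c (o(c, G) = c*(0 - 3) = c*(-3) = -3*c)
O(h, k) = 17/9 (O(h, k) = 8/(3**2) + h/h = 8/9 + 1 = 17/9)
O(r + o(p(1), 2), 2)*15 = (17/9)*15 = 85/3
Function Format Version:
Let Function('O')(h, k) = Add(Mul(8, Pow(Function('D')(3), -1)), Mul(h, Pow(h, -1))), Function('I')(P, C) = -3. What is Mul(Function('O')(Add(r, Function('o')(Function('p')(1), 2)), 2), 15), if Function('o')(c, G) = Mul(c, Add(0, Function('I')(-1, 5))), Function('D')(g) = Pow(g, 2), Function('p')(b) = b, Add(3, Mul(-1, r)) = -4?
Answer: Rational(85, 3) ≈ 28.333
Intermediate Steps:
r = 7 (r = Add(3, Mul(-1, -4)) = Add(3, 4) = 7)
Function('o')(c, G) = Mul(-3, c) (Function('o')(c, G) = Mul(c, Add(0, -3)) = Mul(c, -3) = Mul(-3, c))
Function('O')(h, k) = Rational(17, 9) (Function('O')(h, k) = Add(Mul(8, Pow(Pow(3, 2), -1)), Mul(h, Pow(h, -1))) = Add(Mul(8, Pow(9, -1)), 1) = Add(Mul(8, Rational(1, 9)), 1) = Add(Rational(8, 9), 1) = Rational(17, 9))
Mul(Function('O')(Add(r, Function('o')(Function('p')(1), 2)), 2), 15) = Mul(Rational(17, 9), 15) = Rational(85, 3)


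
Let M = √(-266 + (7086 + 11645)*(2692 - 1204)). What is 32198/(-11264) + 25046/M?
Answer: -16099/5632 + 12523*√27871462/13935731 ≈ 1.8857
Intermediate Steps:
M = √27871462 (M = √(-266 + 18731*1488) = √(-266 + 27871728) = √27871462 ≈ 5279.3)
32198/(-11264) + 25046/M = 32198/(-11264) + 25046/(√27871462) = 32198*(-1/11264) + 25046*(√27871462/27871462) = -16099/5632 + 12523*√27871462/13935731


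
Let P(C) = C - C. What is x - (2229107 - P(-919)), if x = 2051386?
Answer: -177721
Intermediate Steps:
P(C) = 0
x - (2229107 - P(-919)) = 2051386 - (2229107 - 1*0) = 2051386 - (2229107 + 0) = 2051386 - 1*2229107 = 2051386 - 2229107 = -177721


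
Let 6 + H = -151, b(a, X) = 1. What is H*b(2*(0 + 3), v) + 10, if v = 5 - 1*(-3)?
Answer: -147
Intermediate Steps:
v = 8 (v = 5 + 3 = 8)
H = -157 (H = -6 - 151 = -157)
H*b(2*(0 + 3), v) + 10 = -157*1 + 10 = -157 + 10 = -147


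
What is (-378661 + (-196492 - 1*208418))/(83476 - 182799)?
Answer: 783571/99323 ≈ 7.8891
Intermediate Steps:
(-378661 + (-196492 - 1*208418))/(83476 - 182799) = (-378661 + (-196492 - 208418))/(-99323) = (-378661 - 404910)*(-1/99323) = -783571*(-1/99323) = 783571/99323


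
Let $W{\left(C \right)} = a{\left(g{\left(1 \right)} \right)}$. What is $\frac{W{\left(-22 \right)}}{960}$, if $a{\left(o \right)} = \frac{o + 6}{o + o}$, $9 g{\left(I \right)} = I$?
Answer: $\frac{11}{384} \approx 0.028646$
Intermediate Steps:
$g{\left(I \right)} = \frac{I}{9}$
$a{\left(o \right)} = \frac{6 + o}{2 o}$
$W{\left(C \right)} = \frac{55}{2}$ ($W{\left(C \right)} = \frac{6 + \frac{1}{9} \cdot 1}{2 \cdot \frac{1}{9} \cdot 1} = \frac{\frac{1}{\frac{1}{9}} \left(6 + \frac{1}{9}\right)}{2} = \frac{1}{2} \cdot 9 \cdot \frac{55}{9} = \frac{55}{2}$)
$\frac{W{\left(-22 \right)}}{960} = \frac{55}{2 \cdot 960} = \frac{55}{2} \cdot \frac{1}{960} = \frac{11}{384}$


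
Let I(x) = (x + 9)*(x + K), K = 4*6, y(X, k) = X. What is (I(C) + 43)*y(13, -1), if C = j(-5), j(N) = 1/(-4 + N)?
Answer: 268879/81 ≈ 3319.5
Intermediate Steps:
K = 24
C = -⅑ (C = 1/(-4 - 5) = 1/(-9) = -⅑ ≈ -0.11111)
I(x) = (9 + x)*(24 + x) (I(x) = (x + 9)*(x + 24) = (9 + x)*(24 + x))
(I(C) + 43)*y(13, -1) = ((216 + (-⅑)² + 33*(-⅑)) + 43)*13 = ((216 + 1/81 - 11/3) + 43)*13 = (17200/81 + 43)*13 = (20683/81)*13 = 268879/81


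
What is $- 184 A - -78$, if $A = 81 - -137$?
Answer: $-40034$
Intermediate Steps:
$A = 218$ ($A = 81 + 137 = 218$)
$- 184 A - -78 = \left(-184\right) 218 - -78 = -40112 + \left(-21 + 99\right) = -40112 + 78 = -40034$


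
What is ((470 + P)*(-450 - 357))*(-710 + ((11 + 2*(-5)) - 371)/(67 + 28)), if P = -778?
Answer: -3371413584/19 ≈ -1.7744e+8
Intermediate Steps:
((470 + P)*(-450 - 357))*(-710 + ((11 + 2*(-5)) - 371)/(67 + 28)) = ((470 - 778)*(-450 - 357))*(-710 + ((11 + 2*(-5)) - 371)/(67 + 28)) = (-308*(-807))*(-710 + ((11 - 10) - 371)/95) = 248556*(-710 + (1 - 371)*(1/95)) = 248556*(-710 - 370*1/95) = 248556*(-710 - 74/19) = 248556*(-13564/19) = -3371413584/19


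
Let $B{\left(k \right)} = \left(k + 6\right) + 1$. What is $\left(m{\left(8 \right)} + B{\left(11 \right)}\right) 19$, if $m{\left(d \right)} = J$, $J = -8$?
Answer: $190$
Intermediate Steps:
$m{\left(d \right)} = -8$
$B{\left(k \right)} = 7 + k$ ($B{\left(k \right)} = \left(6 + k\right) + 1 = 7 + k$)
$\left(m{\left(8 \right)} + B{\left(11 \right)}\right) 19 = \left(-8 + \left(7 + 11\right)\right) 19 = \left(-8 + 18\right) 19 = 10 \cdot 19 = 190$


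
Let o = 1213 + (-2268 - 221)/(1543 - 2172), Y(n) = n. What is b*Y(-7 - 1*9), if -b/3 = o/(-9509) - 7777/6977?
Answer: -2489094978192/41730560297 ≈ -59.647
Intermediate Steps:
o = 765466/629 (o = 1213 - 2489/(-629) = 1213 - 2489*(-1/629) = 1213 + 2489/629 = 765466/629 ≈ 1217.0)
b = 155568436137/41730560297 (b = -3*((765466/629)/(-9509) - 7777/6977) = -3*((765466/629)*(-1/9509) - 7777*1/6977) = -3*(-765466/5981161 - 7777/6977) = -3*(-51856145379/41730560297) = 155568436137/41730560297 ≈ 3.7279)
b*Y(-7 - 1*9) = 155568436137*(-7 - 1*9)/41730560297 = 155568436137*(-7 - 9)/41730560297 = (155568436137/41730560297)*(-16) = -2489094978192/41730560297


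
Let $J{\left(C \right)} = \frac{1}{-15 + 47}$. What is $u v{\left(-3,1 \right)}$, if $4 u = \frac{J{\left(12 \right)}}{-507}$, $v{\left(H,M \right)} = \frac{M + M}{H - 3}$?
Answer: $\frac{1}{194688} \approx 5.1364 \cdot 10^{-6}$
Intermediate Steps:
$v{\left(H,M \right)} = \frac{2 M}{-3 + H}$
$J{\left(C \right)} = \frac{1}{32}$
$u = - \frac{1}{64896}$ ($u = \frac{\frac{1}{32} \frac{1}{-507}}{4} = \frac{\frac{1}{32} \left(- \frac{1}{507}\right)}{4} = \frac{1}{4} \left(- \frac{1}{16224}\right) = - \frac{1}{64896} \approx -1.5409 \cdot 10^{-5}$)
$u v{\left(-3,1 \right)} = - \frac{2 \cdot 1 \frac{1}{-3 - 3}}{64896} = - \frac{2 \cdot 1 \frac{1}{-6}}{64896} = - \frac{2 \cdot 1 \left(- \frac{1}{6}\right)}{64896} = \left(- \frac{1}{64896}\right) \left(- \frac{1}{3}\right) = \frac{1}{194688}$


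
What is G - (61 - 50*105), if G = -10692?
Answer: -5503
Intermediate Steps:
G - (61 - 50*105) = -10692 - (61 - 50*105) = -10692 - (61 - 5250) = -10692 - 1*(-5189) = -10692 + 5189 = -5503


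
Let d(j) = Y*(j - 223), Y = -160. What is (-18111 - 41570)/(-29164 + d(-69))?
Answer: -59681/17556 ≈ -3.3995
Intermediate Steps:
d(j) = 35680 - 160*j (d(j) = -160*(j - 223) = -160*(-223 + j) = 35680 - 160*j)
(-18111 - 41570)/(-29164 + d(-69)) = (-18111 - 41570)/(-29164 + (35680 - 160*(-69))) = -59681/(-29164 + (35680 + 11040)) = -59681/(-29164 + 46720) = -59681/17556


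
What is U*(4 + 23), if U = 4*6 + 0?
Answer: 648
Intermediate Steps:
U = 24 (U = 24 + 0 = 24)
U*(4 + 23) = 24*(4 + 23) = 24*27 = 648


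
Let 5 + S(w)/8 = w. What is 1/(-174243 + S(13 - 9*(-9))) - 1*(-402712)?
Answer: 69883016071/173531 ≈ 4.0271e+5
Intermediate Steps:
S(w) = -40 + 8*w
1/(-174243 + S(13 - 9*(-9))) - 1*(-402712) = 1/(-174243 + (-40 + 8*(13 - 9*(-9)))) - 1*(-402712) = 1/(-174243 + (-40 + 8*(13 + 81))) + 402712 = 1/(-174243 + (-40 + 8*94)) + 402712 = 1/(-174243 + (-40 + 752)) + 402712 = 1/(-174243 + 712) + 402712 = 1/(-173531) + 402712 = -1/173531 + 402712 = 69883016071/173531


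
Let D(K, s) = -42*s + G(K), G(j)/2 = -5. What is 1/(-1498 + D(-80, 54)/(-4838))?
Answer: -2419/3622523 ≈ -0.00066777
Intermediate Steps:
G(j) = -10 (G(j) = 2*(-5) = -10)
D(K, s) = -10 - 42*s (D(K, s) = -42*s - 10 = -10 - 42*s)
1/(-1498 + D(-80, 54)/(-4838)) = 1/(-1498 + (-10 - 42*54)/(-4838)) = 1/(-1498 + (-10 - 2268)*(-1/4838)) = 1/(-1498 - 2278*(-1/4838)) = 1/(-1498 + 1139/2419) = 1/(-3622523/2419) = -2419/3622523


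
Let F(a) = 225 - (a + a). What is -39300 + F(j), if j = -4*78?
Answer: -38451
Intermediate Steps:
j = -312
F(a) = 225 - 2*a
-39300 + F(j) = -39300 + (225 - 2*(-312)) = -39300 + (225 + 624) = -39300 + 849 = -38451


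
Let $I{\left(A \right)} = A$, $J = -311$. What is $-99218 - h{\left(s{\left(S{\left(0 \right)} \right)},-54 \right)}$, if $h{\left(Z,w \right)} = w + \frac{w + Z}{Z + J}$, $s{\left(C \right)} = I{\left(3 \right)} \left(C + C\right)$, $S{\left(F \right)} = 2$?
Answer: $- \frac{29650078}{299} \approx -99164.0$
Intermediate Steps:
$s{\left(C \right)} = 6 C$ ($s{\left(C \right)} = 3 \left(C + C\right) = 3 \cdot 2 C = 6 C$)
$h{\left(Z,w \right)} = w + \frac{Z + w}{-311 + Z}$ ($h{\left(Z,w \right)} = w + \frac{w + Z}{Z - 311} = w + \frac{Z + w}{-311 + Z}$)
$-99218 - h{\left(s{\left(S{\left(0 \right)} \right)},-54 \right)} = -99218 - \frac{6 \cdot 2 - -16740 + 6 \cdot 2 \left(-54\right)}{-311 + 6 \cdot 2} = -99218 - \frac{12 + 16740 + 12 \left(-54\right)}{-311 + 12} = -99218 - \frac{12 + 16740 - 648}{-299} = -99218 - \left(- \frac{1}{299}\right) 16104 = -99218 - - \frac{16104}{299} = -99218 + \frac{16104}{299} = - \frac{29650078}{299}$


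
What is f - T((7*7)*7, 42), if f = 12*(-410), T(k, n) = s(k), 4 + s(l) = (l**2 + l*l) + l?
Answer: -240557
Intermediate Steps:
s(l) = -4 + l + 2*l**2 (s(l) = -4 + ((l**2 + l*l) + l) = -4 + ((l**2 + l**2) + l) = -4 + (2*l**2 + l) = -4 + (l + 2*l**2) = -4 + l + 2*l**2)
T(k, n) = -4 + k + 2*k**2
f = -4920
f - T((7*7)*7, 42) = -4920 - (-4 + (7*7)*7 + 2*((7*7)*7)**2) = -4920 - (-4 + 49*7 + 2*(49*7)**2) = -4920 - (-4 + 343 + 2*343**2) = -4920 - (-4 + 343 + 2*117649) = -4920 - (-4 + 343 + 235298) = -4920 - 1*235637 = -4920 - 235637 = -240557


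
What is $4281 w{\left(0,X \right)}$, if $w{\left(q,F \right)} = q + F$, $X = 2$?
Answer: $8562$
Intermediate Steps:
$w{\left(q,F \right)} = F + q$
$4281 w{\left(0,X \right)} = 4281 \left(2 + 0\right) = 4281 \cdot 2 = 8562$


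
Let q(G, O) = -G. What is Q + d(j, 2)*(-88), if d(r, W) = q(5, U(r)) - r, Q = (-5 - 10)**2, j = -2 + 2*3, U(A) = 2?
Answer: 1017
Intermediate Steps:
j = 4 (j = -2 + 6 = 4)
Q = 225 (Q = (-15)**2 = 225)
d(r, W) = -5 - r (d(r, W) = -1*5 - r = -5 - r)
Q + d(j, 2)*(-88) = 225 + (-5 - 1*4)*(-88) = 225 + (-5 - 4)*(-88) = 225 - 9*(-88) = 225 + 792 = 1017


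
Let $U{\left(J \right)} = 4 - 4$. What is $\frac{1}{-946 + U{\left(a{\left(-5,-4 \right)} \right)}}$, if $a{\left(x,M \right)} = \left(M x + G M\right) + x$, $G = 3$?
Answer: $- \frac{1}{946} \approx -0.0010571$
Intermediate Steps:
$a{\left(x,M \right)} = x + 3 M + M x$ ($a{\left(x,M \right)} = \left(M x + 3 M\right) + x = \left(3 M + M x\right) + x = x + 3 M + M x$)
$U{\left(J \right)} = 0$ ($U{\left(J \right)} = 4 - 4 = 0$)
$\frac{1}{-946 + U{\left(a{\left(-5,-4 \right)} \right)}} = \frac{1}{-946 + 0} = \frac{1}{-946} = - \frac{1}{946}$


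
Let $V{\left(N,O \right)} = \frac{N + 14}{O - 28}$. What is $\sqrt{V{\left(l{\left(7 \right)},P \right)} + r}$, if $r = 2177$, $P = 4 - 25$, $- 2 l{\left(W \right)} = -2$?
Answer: $\frac{\sqrt{106658}}{7} \approx 46.655$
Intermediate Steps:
$l{\left(W \right)} = 1$ ($l{\left(W \right)} = \left(- \frac{1}{2}\right) \left(-2\right) = 1$)
$P = -21$
$V{\left(N,O \right)} = \frac{14 + N}{-28 + O}$
$\sqrt{V{\left(l{\left(7 \right)},P \right)} + r} = \sqrt{\frac{14 + 1}{-28 - 21} + 2177} = \sqrt{\frac{1}{-49} \cdot 15 + 2177} = \sqrt{\left(- \frac{1}{49}\right) 15 + 2177} = \sqrt{- \frac{15}{49} + 2177} = \sqrt{\frac{106658}{49}} = \frac{\sqrt{106658}}{7}$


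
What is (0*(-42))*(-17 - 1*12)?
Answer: 0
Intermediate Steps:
(0*(-42))*(-17 - 1*12) = 0*(-17 - 12) = 0*(-29) = 0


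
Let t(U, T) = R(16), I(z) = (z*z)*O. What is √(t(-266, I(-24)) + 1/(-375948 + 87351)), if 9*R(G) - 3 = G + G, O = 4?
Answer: √323898377438/288597 ≈ 1.9720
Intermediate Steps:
R(G) = ⅓ + 2*G/9 (R(G) = ⅓ + (G + G)/9 = ⅓ + (2*G)/9 = ⅓ + 2*G/9)
I(z) = 4*z² (I(z) = (z*z)*4 = z²*4 = 4*z²)
t(U, T) = 35/9 (t(U, T) = ⅓ + (2/9)*16 = ⅓ + 32/9 = 35/9)
√(t(-266, I(-24)) + 1/(-375948 + 87351)) = √(35/9 + 1/(-375948 + 87351)) = √(35/9 + 1/(-288597)) = √(35/9 - 1/288597) = √(3366962/865791) = √323898377438/288597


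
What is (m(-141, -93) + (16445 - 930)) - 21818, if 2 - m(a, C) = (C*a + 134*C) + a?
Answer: -6811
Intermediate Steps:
m(a, C) = 2 - a - 134*C - C*a (m(a, C) = 2 - ((C*a + 134*C) + a) = 2 - ((134*C + C*a) + a) = 2 - (a + 134*C + C*a) = 2 + (-a - 134*C - C*a) = 2 - a - 134*C - C*a)
(m(-141, -93) + (16445 - 930)) - 21818 = ((2 - 1*(-141) - 134*(-93) - 1*(-93)*(-141)) + (16445 - 930)) - 21818 = ((2 + 141 + 12462 - 13113) + 15515) - 21818 = (-508 + 15515) - 21818 = 15007 - 21818 = -6811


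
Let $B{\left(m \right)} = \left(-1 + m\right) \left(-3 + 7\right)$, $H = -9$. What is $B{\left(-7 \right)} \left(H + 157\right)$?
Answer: $-4736$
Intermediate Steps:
$B{\left(m \right)} = -4 + 4 m$ ($B{\left(m \right)} = \left(-1 + m\right) 4 = -4 + 4 m$)
$B{\left(-7 \right)} \left(H + 157\right) = \left(-4 + 4 \left(-7\right)\right) \left(-9 + 157\right) = \left(-4 - 28\right) 148 = \left(-32\right) 148 = -4736$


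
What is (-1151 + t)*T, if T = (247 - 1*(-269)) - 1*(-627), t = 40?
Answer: -1269873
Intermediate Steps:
T = 1143 (T = (247 + 269) + 627 = 516 + 627 = 1143)
(-1151 + t)*T = (-1151 + 40)*1143 = -1111*1143 = -1269873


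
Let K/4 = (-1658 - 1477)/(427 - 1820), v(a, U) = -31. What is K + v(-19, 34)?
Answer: -30643/1393 ≈ -21.998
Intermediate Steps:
K = 12540/1393 (K = 4*((-1658 - 1477)/(427 - 1820)) = 4*(-3135/(-1393)) = 4*(-3135*(-1/1393)) = 4*(3135/1393) = 12540/1393 ≈ 9.0022)
K + v(-19, 34) = 12540/1393 - 31 = -30643/1393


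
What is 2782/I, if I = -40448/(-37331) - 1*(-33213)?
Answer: 103854842/1239914951 ≈ 0.083760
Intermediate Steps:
I = 1239914951/37331 (I = -40448*(-1/37331) + 33213 = 40448/37331 + 33213 = 1239914951/37331 ≈ 33214.)
2782/I = 2782/(1239914951/37331) = 2782*(37331/1239914951) = 103854842/1239914951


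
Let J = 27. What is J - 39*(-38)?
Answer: 1509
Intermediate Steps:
J - 39*(-38) = 27 - 39*(-38) = 27 + 1482 = 1509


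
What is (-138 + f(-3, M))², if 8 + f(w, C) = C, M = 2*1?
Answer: 20736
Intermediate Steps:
M = 2
f(w, C) = -8 + C
(-138 + f(-3, M))² = (-138 + (-8 + 2))² = (-138 - 6)² = (-144)² = 20736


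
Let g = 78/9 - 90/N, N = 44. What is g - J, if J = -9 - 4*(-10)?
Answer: -1609/66 ≈ -24.379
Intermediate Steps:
J = 31 (J = -9 + 40 = 31)
g = 437/66 (g = 78/9 - 90/44 = 78*(1/9) - 90*1/44 = 26/3 - 45/22 = 437/66 ≈ 6.6212)
g - J = 437/66 - 1*31 = 437/66 - 31 = -1609/66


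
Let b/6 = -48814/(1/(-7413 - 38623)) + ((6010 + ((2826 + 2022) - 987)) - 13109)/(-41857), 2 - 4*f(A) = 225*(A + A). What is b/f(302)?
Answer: -1128733259817192/2844141293 ≈ -3.9686e+5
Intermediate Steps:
f(A) = ½ - 225*A/2 (f(A) = ½ - 225*(A + A)/4 = ½ - 225*2*A/4 = ½ - 225*A/2)
b = 564366629908596/41857 (b = 6*(-48814/(1/(-7413 - 38623)) + ((6010 + ((2826 + 2022) - 987)) - 13109)/(-41857)) = 6*(-48814/(1/(-46036)) + ((6010 + (4848 - 987)) - 13109)*(-1/41857)) = 6*(-48814/(-1/46036) + ((6010 + 3861) - 13109)*(-1/41857)) = 6*(-48814*(-46036) + (9871 - 13109)*(-1/41857)) = 6*(2247201304 - 3238*(-1/41857)) = 6*(2247201304 + 3238/41857) = 6*(94061104984766/41857) = 564366629908596/41857 ≈ 1.3483e+10)
b/f(302) = 564366629908596/(41857*(½ - 225/2*302)) = 564366629908596/(41857*(½ - 33975)) = 564366629908596/(41857*(-67949/2)) = (564366629908596/41857)*(-2/67949) = -1128733259817192/2844141293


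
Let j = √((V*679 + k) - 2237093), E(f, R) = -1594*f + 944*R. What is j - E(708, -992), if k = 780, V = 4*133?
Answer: 2065000 + I*√1875085 ≈ 2.065e+6 + 1369.3*I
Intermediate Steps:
V = 532
j = I*√1875085 (j = √((532*679 + 780) - 2237093) = √((361228 + 780) - 2237093) = √(362008 - 2237093) = √(-1875085) = I*√1875085 ≈ 1369.3*I)
j - E(708, -992) = I*√1875085 - (-1594*708 + 944*(-992)) = I*√1875085 - (-1128552 - 936448) = I*√1875085 - 1*(-2065000) = I*√1875085 + 2065000 = 2065000 + I*√1875085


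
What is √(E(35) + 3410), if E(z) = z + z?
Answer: 2*√870 ≈ 58.992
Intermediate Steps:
E(z) = 2*z
√(E(35) + 3410) = √(2*35 + 3410) = √(70 + 3410) = √3480 = 2*√870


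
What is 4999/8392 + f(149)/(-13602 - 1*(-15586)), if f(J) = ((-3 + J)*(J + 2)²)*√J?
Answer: 4999/8392 + 1664473*√149/992 ≈ 20482.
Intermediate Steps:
f(J) = √J*(2 + J)²*(-3 + J) (f(J) = ((-3 + J)*(2 + J)²)*√J = ((2 + J)²*(-3 + J))*√J = √J*(2 + J)²*(-3 + J))
4999/8392 + f(149)/(-13602 - 1*(-15586)) = 4999/8392 + (√149*(2 + 149)²*(-3 + 149))/(-13602 - 1*(-15586)) = 4999*(1/8392) + (√149*151²*146)/(-13602 + 15586) = 4999/8392 + (√149*22801*146)/1984 = 4999/8392 + (3328946*√149)*(1/1984) = 4999/8392 + 1664473*√149/992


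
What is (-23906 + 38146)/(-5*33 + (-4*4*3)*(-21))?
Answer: 14240/843 ≈ 16.892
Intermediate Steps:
(-23906 + 38146)/(-5*33 + (-4*4*3)*(-21)) = 14240/(-165 - 16*3*(-21)) = 14240/(-165 - 48*(-21)) = 14240/(-165 + 1008) = 14240/843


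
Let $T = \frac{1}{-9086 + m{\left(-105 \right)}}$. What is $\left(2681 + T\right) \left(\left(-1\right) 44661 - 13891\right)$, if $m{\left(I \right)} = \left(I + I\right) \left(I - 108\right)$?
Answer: $- \frac{1398830188470}{8911} \approx -1.5698 \cdot 10^{8}$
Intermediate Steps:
$m{\left(I \right)} = 2 I \left(-108 + I\right)$
$T = \frac{1}{35644}$ ($T = \frac{1}{-9086 + 2 \left(-105\right) \left(-108 - 105\right)} = \frac{1}{-9086 + 2 \left(-105\right) \left(-213\right)} = \frac{1}{-9086 + 44730} = \frac{1}{35644} \approx 2.8055 \cdot 10^{-5}$)
$\left(2681 + T\right) \left(\left(-1\right) 44661 - 13891\right) = \left(2681 + \frac{1}{35644}\right) \left(\left(-1\right) 44661 - 13891\right) = \frac{95561565 \left(-44661 - 13891\right)}{35644} = \frac{95561565}{35644} \left(-58552\right) = - \frac{1398830188470}{8911}$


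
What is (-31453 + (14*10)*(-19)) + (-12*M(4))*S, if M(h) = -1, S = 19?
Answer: -33885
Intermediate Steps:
(-31453 + (14*10)*(-19)) + (-12*M(4))*S = (-31453 + (14*10)*(-19)) - 12*(-1)*19 = (-31453 + 140*(-19)) + 12*19 = (-31453 - 2660) + 228 = -34113 + 228 = -33885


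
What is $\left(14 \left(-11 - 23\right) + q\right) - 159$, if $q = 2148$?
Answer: $1513$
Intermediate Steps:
$\left(14 \left(-11 - 23\right) + q\right) - 159 = \left(14 \left(-11 - 23\right) + 2148\right) - 159 = \left(14 \left(-34\right) + 2148\right) - 159 = \left(-476 + 2148\right) - 159 = 1672 - 159 = 1513$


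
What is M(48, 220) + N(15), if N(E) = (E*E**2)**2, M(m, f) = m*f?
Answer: 11401185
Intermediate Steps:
M(m, f) = f*m
N(E) = E**6 (N(E) = (E**3)**2 = E**6)
M(48, 220) + N(15) = 220*48 + 15**6 = 10560 + 11390625 = 11401185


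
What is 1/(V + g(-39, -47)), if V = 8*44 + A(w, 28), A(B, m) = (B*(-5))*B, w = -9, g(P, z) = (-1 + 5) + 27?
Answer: -1/22 ≈ -0.045455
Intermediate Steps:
g(P, z) = 31 (g(P, z) = 4 + 27 = 31)
A(B, m) = -5*B² (A(B, m) = (-5*B)*B = -5*B²)
V = -53 (V = 8*44 - 5*(-9)² = 352 - 5*81 = 352 - 405 = -53)
1/(V + g(-39, -47)) = 1/(-53 + 31) = 1/(-22) = -1/22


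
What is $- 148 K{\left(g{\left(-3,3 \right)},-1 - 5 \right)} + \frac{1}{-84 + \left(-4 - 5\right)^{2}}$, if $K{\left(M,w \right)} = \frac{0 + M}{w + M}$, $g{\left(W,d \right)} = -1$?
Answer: $- \frac{451}{21} \approx -21.476$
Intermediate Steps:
$K{\left(M,w \right)} = \frac{M}{M + w}$
$- 148 K{\left(g{\left(-3,3 \right)},-1 - 5 \right)} + \frac{1}{-84 + \left(-4 - 5\right)^{2}} = - 148 \left(- \frac{1}{-1 - 6}\right) + \frac{1}{-84 + \left(-4 - 5\right)^{2}} = - 148 \left(- \frac{1}{-1 - 6}\right) + \frac{1}{-84 + \left(-9\right)^{2}} = - 148 \left(- \frac{1}{-7}\right) + \frac{1}{-84 + 81} = - 148 \left(\left(-1\right) \left(- \frac{1}{7}\right)\right) + \frac{1}{-3} = \left(-148\right) \frac{1}{7} - \frac{1}{3} = - \frac{148}{7} - \frac{1}{3} = - \frac{451}{21}$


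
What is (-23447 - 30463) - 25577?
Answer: -79487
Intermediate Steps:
(-23447 - 30463) - 25577 = -53910 - 25577 = -79487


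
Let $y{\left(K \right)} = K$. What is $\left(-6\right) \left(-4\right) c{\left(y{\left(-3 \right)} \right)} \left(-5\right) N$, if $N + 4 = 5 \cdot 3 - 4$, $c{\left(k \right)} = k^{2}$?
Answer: $-7560$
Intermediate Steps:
$N = 7$ ($N = -4 + \left(5 \cdot 3 - 4\right) = -4 + \left(15 - 4\right) = -4 + 11 = 7$)
$\left(-6\right) \left(-4\right) c{\left(y{\left(-3 \right)} \right)} \left(-5\right) N = \left(-6\right) \left(-4\right) \left(-3\right)^{2} \left(-5\right) 7 = 24 \cdot 9 \left(-5\right) 7 = 24 \left(\left(-45\right) 7\right) = 24 \left(-315\right) = -7560$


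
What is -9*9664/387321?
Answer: -28992/129107 ≈ -0.22456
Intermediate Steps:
-9*9664/387321 = -86976*1/387321 = -28992/129107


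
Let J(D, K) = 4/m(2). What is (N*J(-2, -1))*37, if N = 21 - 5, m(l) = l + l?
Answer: 592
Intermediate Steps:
m(l) = 2*l
J(D, K) = 1 (J(D, K) = 4/((2*2)) = 4/4 = 4*(¼) = 1)
N = 16
(N*J(-2, -1))*37 = (16*1)*37 = 16*37 = 592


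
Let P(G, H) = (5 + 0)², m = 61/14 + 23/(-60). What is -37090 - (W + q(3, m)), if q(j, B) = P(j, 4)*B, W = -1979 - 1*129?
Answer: -2946833/84 ≈ -35081.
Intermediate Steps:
m = 1669/420 (m = 61*(1/14) + 23*(-1/60) = 61/14 - 23/60 = 1669/420 ≈ 3.9738)
P(G, H) = 25 (P(G, H) = 5² = 25)
W = -2108 (W = -1979 - 129 = -2108)
q(j, B) = 25*B
-37090 - (W + q(3, m)) = -37090 - (-2108 + 25*(1669/420)) = -37090 - (-2108 + 8345/84) = -37090 - 1*(-168727/84) = -37090 + 168727/84 = -2946833/84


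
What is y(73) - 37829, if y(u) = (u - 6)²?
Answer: -33340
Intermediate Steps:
y(u) = (-6 + u)²
y(73) - 37829 = (-6 + 73)² - 37829 = 67² - 37829 = 4489 - 37829 = -33340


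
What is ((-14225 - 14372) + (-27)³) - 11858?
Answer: -60138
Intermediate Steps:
((-14225 - 14372) + (-27)³) - 11858 = (-28597 - 19683) - 11858 = -48280 - 11858 = -60138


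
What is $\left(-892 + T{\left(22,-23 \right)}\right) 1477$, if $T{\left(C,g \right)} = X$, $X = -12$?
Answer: $-1335208$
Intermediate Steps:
$T{\left(C,g \right)} = -12$
$\left(-892 + T{\left(22,-23 \right)}\right) 1477 = \left(-892 - 12\right) 1477 = \left(-904\right) 1477 = -1335208$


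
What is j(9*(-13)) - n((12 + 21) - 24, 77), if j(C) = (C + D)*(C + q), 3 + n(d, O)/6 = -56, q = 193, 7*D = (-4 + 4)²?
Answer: -8538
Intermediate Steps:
D = 0 (D = (-4 + 4)²/7 = (⅐)*0² = (⅐)*0 = 0)
n(d, O) = -354 (n(d, O) = -18 + 6*(-56) = -18 - 336 = -354)
j(C) = C*(193 + C) (j(C) = (C + 0)*(C + 193) = C*(193 + C))
j(9*(-13)) - n((12 + 21) - 24, 77) = (9*(-13))*(193 + 9*(-13)) - 1*(-354) = -117*(193 - 117) + 354 = -117*76 + 354 = -8892 + 354 = -8538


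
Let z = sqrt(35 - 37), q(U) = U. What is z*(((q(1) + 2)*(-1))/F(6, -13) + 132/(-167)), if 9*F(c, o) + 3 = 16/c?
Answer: 13395*I*sqrt(2)/167 ≈ 113.43*I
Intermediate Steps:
F(c, o) = -1/3 + 16/(9*c) (F(c, o) = -1/3 + (16/c)/9 = -1/3 + 16/(9*c))
z = I*sqrt(2) (z = sqrt(-2) = I*sqrt(2) ≈ 1.4142*I)
z*(((q(1) + 2)*(-1))/F(6, -13) + 132/(-167)) = (I*sqrt(2))*(((1 + 2)*(-1))/(((1/9)*(16 - 3*6)/6)) + 132/(-167)) = (I*sqrt(2))*((3*(-1))/(((1/9)*(1/6)*(16 - 18))) + 132*(-1/167)) = (I*sqrt(2))*(-3/((1/9)*(1/6)*(-2)) - 132/167) = (I*sqrt(2))*(-3/(-1/27) - 132/167) = (I*sqrt(2))*(-3*(-27) - 132/167) = (I*sqrt(2))*(81 - 132/167) = (I*sqrt(2))*(13395/167) = 13395*I*sqrt(2)/167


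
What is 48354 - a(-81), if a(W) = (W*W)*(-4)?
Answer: 74598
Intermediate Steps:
a(W) = -4*W² (a(W) = W²*(-4) = -4*W²)
48354 - a(-81) = 48354 - (-4)*(-81)² = 48354 - (-4)*6561 = 48354 - 1*(-26244) = 48354 + 26244 = 74598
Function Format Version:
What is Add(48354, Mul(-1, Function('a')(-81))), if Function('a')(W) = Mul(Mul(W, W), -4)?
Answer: 74598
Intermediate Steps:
Function('a')(W) = Mul(-4, Pow(W, 2)) (Function('a')(W) = Mul(Pow(W, 2), -4) = Mul(-4, Pow(W, 2)))
Add(48354, Mul(-1, Function('a')(-81))) = Add(48354, Mul(-1, Mul(-4, Pow(-81, 2)))) = Add(48354, Mul(-1, Mul(-4, 6561))) = Add(48354, Mul(-1, -26244)) = Add(48354, 26244) = 74598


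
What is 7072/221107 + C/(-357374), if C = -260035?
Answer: 60022907673/79017893018 ≈ 0.75961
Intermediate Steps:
7072/221107 + C/(-357374) = 7072/221107 - 260035/(-357374) = 7072*(1/221107) - 260035*(-1/357374) = 7072/221107 + 260035/357374 = 60022907673/79017893018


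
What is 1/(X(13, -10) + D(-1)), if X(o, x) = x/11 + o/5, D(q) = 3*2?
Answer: 55/423 ≈ 0.13002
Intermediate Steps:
D(q) = 6
X(o, x) = o/5 + x/11 (X(o, x) = x*(1/11) + o*(1/5) = x/11 + o/5 = o/5 + x/11)
1/(X(13, -10) + D(-1)) = 1/(((1/5)*13 + (1/11)*(-10)) + 6) = 1/((13/5 - 10/11) + 6) = 1/(93/55 + 6) = 1/(423/55) = 55/423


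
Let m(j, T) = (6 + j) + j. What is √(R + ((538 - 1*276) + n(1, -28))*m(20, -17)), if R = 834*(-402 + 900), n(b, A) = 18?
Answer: 2*√107053 ≈ 654.38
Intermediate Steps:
m(j, T) = 6 + 2*j
R = 415332 (R = 834*498 = 415332)
√(R + ((538 - 1*276) + n(1, -28))*m(20, -17)) = √(415332 + ((538 - 1*276) + 18)*(6 + 2*20)) = √(415332 + ((538 - 276) + 18)*(6 + 40)) = √(415332 + (262 + 18)*46) = √(415332 + 280*46) = √(415332 + 12880) = √428212 = 2*√107053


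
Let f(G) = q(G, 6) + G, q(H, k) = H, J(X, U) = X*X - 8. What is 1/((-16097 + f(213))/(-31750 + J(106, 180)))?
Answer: 20522/15671 ≈ 1.3096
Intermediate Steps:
J(X, U) = -8 + X² (J(X, U) = X² - 8 = -8 + X²)
f(G) = 2*G (f(G) = G + G = 2*G)
1/((-16097 + f(213))/(-31750 + J(106, 180))) = 1/((-16097 + 2*213)/(-31750 + (-8 + 106²))) = 1/((-16097 + 426)/(-31750 + (-8 + 11236))) = 1/(-15671/(-31750 + 11228)) = 1/(-15671/(-20522)) = 1/(-15671*(-1/20522)) = 1/(15671/20522) = 20522/15671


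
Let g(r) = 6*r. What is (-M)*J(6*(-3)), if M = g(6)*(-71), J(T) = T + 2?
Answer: -40896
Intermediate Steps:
J(T) = 2 + T
M = -2556 (M = (6*6)*(-71) = 36*(-71) = -2556)
(-M)*J(6*(-3)) = (-1*(-2556))*(2 + 6*(-3)) = 2556*(2 - 18) = 2556*(-16) = -40896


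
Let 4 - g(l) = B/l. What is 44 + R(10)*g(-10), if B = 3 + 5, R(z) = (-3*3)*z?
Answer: -388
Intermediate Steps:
R(z) = -9*z
B = 8
g(l) = 4 - 8/l
44 + R(10)*g(-10) = 44 + (-9*10)*(4 - 8/(-10)) = 44 - 90*(4 - 8*(-⅒)) = 44 - 90*(4 + ⅘) = 44 - 90*24/5 = 44 - 432 = -388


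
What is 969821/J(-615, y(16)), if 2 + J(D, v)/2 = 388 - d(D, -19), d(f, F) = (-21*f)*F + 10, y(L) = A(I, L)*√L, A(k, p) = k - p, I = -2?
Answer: 969821/491522 ≈ 1.9731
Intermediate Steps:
y(L) = √L*(-2 - L) (y(L) = (-2 - L)*√L = √L*(-2 - L))
d(f, F) = 10 - 21*F*f (d(f, F) = -21*F*f + 10 = 10 - 21*F*f)
J(D, v) = 752 - 798*D (J(D, v) = -4 + 2*(388 - (10 - 21*(-19)*D)) = -4 + 2*(388 - (10 + 399*D)) = -4 + 2*(388 + (-10 - 399*D)) = -4 + 2*(378 - 399*D) = -4 + (756 - 798*D) = 752 - 798*D)
969821/J(-615, y(16)) = 969821/(752 - 798*(-615)) = 969821/(752 + 490770) = 969821/491522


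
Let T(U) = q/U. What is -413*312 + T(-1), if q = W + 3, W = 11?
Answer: -128870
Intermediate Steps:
q = 14 (q = 11 + 3 = 14)
T(U) = 14/U
-413*312 + T(-1) = -413*312 + 14/(-1) = -128856 + 14*(-1) = -128856 - 14 = -128870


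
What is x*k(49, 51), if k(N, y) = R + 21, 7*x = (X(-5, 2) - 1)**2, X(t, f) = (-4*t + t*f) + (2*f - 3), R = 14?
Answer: 500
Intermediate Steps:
X(t, f) = -3 - 4*t + 2*f + f*t (X(t, f) = (-4*t + f*t) + (-3 + 2*f) = -3 - 4*t + 2*f + f*t)
x = 100/7 (x = ((-3 - 4*(-5) + 2*2 + 2*(-5)) - 1)**2/7 = ((-3 + 20 + 4 - 10) - 1)**2/7 = (11 - 1)**2/7 = (1/7)*10**2 = (1/7)*100 = 100/7 ≈ 14.286)
k(N, y) = 35 (k(N, y) = 14 + 21 = 35)
x*k(49, 51) = (100/7)*35 = 500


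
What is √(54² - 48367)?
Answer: I*√45451 ≈ 213.19*I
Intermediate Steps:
√(54² - 48367) = √(2916 - 48367) = √(-45451) = I*√45451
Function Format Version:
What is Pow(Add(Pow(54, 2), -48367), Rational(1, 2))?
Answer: Mul(I, Pow(45451, Rational(1, 2))) ≈ Mul(213.19, I)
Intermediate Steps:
Pow(Add(Pow(54, 2), -48367), Rational(1, 2)) = Pow(Add(2916, -48367), Rational(1, 2)) = Pow(-45451, Rational(1, 2)) = Mul(I, Pow(45451, Rational(1, 2)))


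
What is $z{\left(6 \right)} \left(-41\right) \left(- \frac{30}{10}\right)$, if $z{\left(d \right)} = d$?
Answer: $738$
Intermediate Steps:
$z{\left(6 \right)} \left(-41\right) \left(- \frac{30}{10}\right) = 6 \left(-41\right) \left(- \frac{30}{10}\right) = - 246 \left(\left(-30\right) \frac{1}{10}\right) = \left(-246\right) \left(-3\right) = 738$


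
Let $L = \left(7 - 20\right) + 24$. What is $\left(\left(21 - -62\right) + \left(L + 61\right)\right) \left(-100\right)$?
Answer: $-15500$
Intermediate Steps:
$L = 11$ ($L = -13 + 24 = 11$)
$\left(\left(21 - -62\right) + \left(L + 61\right)\right) \left(-100\right) = \left(\left(21 - -62\right) + \left(11 + 61\right)\right) \left(-100\right) = \left(\left(21 + 62\right) + 72\right) \left(-100\right) = \left(83 + 72\right) \left(-100\right) = 155 \left(-100\right) = -15500$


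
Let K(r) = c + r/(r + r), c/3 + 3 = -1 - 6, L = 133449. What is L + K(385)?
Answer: 266839/2 ≈ 1.3342e+5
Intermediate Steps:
c = -30 (c = -9 + 3*(-1 - 6) = -9 + 3*(-7) = -9 - 21 = -30)
K(r) = -59/2 (K(r) = -30 + r/(r + r) = -30 + r/((2*r)) = -30 + (1/(2*r))*r = -30 + ½ = -59/2)
L + K(385) = 133449 - 59/2 = 266839/2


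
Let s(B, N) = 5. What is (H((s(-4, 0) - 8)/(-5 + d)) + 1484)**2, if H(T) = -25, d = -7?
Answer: 2128681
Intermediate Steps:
(H((s(-4, 0) - 8)/(-5 + d)) + 1484)**2 = (-25 + 1484)**2 = 1459**2 = 2128681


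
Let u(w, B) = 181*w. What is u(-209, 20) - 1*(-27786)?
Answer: -10043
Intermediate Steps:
u(-209, 20) - 1*(-27786) = 181*(-209) - 1*(-27786) = -37829 + 27786 = -10043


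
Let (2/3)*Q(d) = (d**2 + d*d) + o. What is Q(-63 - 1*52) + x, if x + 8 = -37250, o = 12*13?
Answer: 2651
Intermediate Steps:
o = 156
Q(d) = 234 + 3*d**2 (Q(d) = 3*((d**2 + d*d) + 156)/2 = 3*((d**2 + d**2) + 156)/2 = 3*(2*d**2 + 156)/2 = 3*(156 + 2*d**2)/2 = 234 + 3*d**2)
x = -37258 (x = -8 - 37250 = -37258)
Q(-63 - 1*52) + x = (234 + 3*(-63 - 1*52)**2) - 37258 = (234 + 3*(-63 - 52)**2) - 37258 = (234 + 3*(-115)**2) - 37258 = (234 + 3*13225) - 37258 = (234 + 39675) - 37258 = 39909 - 37258 = 2651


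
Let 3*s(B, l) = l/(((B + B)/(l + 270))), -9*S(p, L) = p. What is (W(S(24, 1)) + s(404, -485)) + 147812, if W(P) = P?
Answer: 358394099/2424 ≈ 1.4785e+5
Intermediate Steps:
S(p, L) = -p/9
s(B, l) = l*(270 + l)/(6*B) (s(B, l) = (l/(((B + B)/(l + 270))))/3 = (l/(((2*B)/(270 + l))))/3 = (l/((2*B/(270 + l))))/3 = (l*((270 + l)/(2*B)))/3 = (l*(270 + l)/(2*B))/3 = l*(270 + l)/(6*B))
(W(S(24, 1)) + s(404, -485)) + 147812 = (-⅑*24 + (⅙)*(-485)*(270 - 485)/404) + 147812 = (-8/3 + (⅙)*(-485)*(1/404)*(-215)) + 147812 = (-8/3 + 104275/2424) + 147812 = 97811/2424 + 147812 = 358394099/2424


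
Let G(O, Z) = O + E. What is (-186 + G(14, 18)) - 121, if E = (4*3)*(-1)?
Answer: -305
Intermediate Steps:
E = -12 (E = 12*(-1) = -12)
G(O, Z) = -12 + O (G(O, Z) = O - 12 = -12 + O)
(-186 + G(14, 18)) - 121 = (-186 + (-12 + 14)) - 121 = (-186 + 2) - 121 = -184 - 121 = -305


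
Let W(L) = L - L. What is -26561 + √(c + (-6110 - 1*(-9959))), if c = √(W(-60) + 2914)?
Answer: -26561 + √(3849 + √2914) ≈ -26499.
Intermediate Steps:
W(L) = 0
c = √2914 (c = √(0 + 2914) = √2914 ≈ 53.981)
-26561 + √(c + (-6110 - 1*(-9959))) = -26561 + √(√2914 + (-6110 - 1*(-9959))) = -26561 + √(√2914 + (-6110 + 9959)) = -26561 + √(√2914 + 3849) = -26561 + √(3849 + √2914)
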